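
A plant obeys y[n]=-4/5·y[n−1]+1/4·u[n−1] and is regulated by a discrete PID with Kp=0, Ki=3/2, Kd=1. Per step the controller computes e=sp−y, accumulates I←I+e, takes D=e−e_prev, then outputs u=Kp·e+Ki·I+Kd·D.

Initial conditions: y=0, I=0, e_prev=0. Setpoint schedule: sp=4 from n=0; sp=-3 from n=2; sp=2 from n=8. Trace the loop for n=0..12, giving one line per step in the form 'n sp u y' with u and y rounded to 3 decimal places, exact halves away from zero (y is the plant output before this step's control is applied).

0 4 10.000 0.000
1 4 5.750 2.500
2 -3 0.656 -0.563
3 -3 -2.004 0.614
4 -3 -2.233 -0.992
5 -3 -9.920 0.236
6 -3 -6.285 -2.669
7 -3 -17.767 0.563
8 2 6.260 -4.892
9 2 -19.786 5.479
10 2 22.389 -9.330
11 2 -31.402 13.061
12 2 52.797 -18.299

(exact arithmetic carried between steps; '≈' marks a value shown rounded to 6 d.p. or computed from one; I and e_prev carry over from the previous line; the table rounds u and y to 3 d.p., halves away from zero)
n=0: y=0, sp=4, e=sp−y=4; I=4, D=e−e_prev=4; u=0·4+3/2·4+1·4=10; next y=-4/5·0+1/4·10=2.5
n=1: y=2.5, sp=4, e=sp−y=1.5; I=5.5, D=e−e_prev=-2.5; u=0·1.5+3/2·5.5+1·(-2.5)=5.75; next y=-4/5·2.5+1/4·5.75=-0.5625
n=2: y=-0.5625, sp=-3, e=sp−y=-2.4375; I=3.0625, D=e−e_prev=-3.9375; u=0·(-2.4375)+3/2·3.0625+1·(-3.9375)=0.65625; next y=-4/5·(-0.5625)+1/4·0.65625≈0.614063
n=3: y≈0.614063, sp=-3, e=sp−y≈-3.614063; I≈-0.551563, D=e−e_prev≈-1.176563; u=0·(-3.614063)+3/2·(-0.551563)+1·(-1.176563)≈-2.003906; next y=-4/5·0.614063+1/4·(-2.003906)≈-0.992227
n=4: y≈-0.992227, sp=-3, e=sp−y≈-2.007773; I≈-2.559336, D=e−e_prev≈1.606289; u=0·(-2.007773)+3/2·(-2.559336)+1·1.606289≈-2.232715; next y=-4/5·(-0.992227)+1/4·(-2.232715)≈0.235603
n=5: y≈0.235603, sp=-3, e=sp−y≈-3.235603; I≈-5.794938, D=e−e_prev≈-1.227829; u=0·(-3.235603)+3/2·(-5.794938)+1·(-1.227829)≈-9.920237; next y=-4/5·0.235603+1/4·(-9.920237)≈-2.668541
n=6: y≈-2.668541, sp=-3, e=sp−y≈-0.331459; I≈-6.126397, D=e−e_prev≈2.904144; u=0·(-0.331459)+3/2·(-6.126397)+1·2.904144≈-6.285452; next y=-4/5·(-2.668541)+1/4·(-6.285452)≈0.563470
n=7: y≈0.563470, sp=-3, e=sp−y≈-3.563470; I≈-9.689867, D=e−e_prev≈-3.232011; u=0·(-3.563470)+3/2·(-9.689867)+1·(-3.232011)≈-17.766812; next y=-4/5·0.563470+1/4·(-17.766812)≈-4.892479
n=8: y≈-4.892479, sp=2, e=sp−y≈6.892479; I≈-2.797388, D=e−e_prev≈10.455949; u=0·6.892479+3/2·(-2.797388)+1·10.455949≈6.259867; next y=-4/5·(-4.892479)+1/4·6.259867≈5.478950
n=9: y≈5.478950, sp=2, e=sp−y≈-3.478950; I≈-6.276338, D=e−e_prev≈-10.371429; u=0·(-3.478950)+3/2·(-6.276338)+1·(-10.371429)≈-19.785936; next y=-4/5·5.478950+1/4·(-19.785936)≈-9.329644
n=10: y≈-9.329644, sp=2, e=sp−y≈11.329644; I≈5.053306, D=e−e_prev≈14.808594; u=0·11.329644+3/2·5.053306+1·14.808594≈22.388552; next y=-4/5·(-9.329644)+1/4·22.388552≈13.060853
n=11: y≈13.060853, sp=2, e=sp−y≈-11.060853; I≈-6.007547, D=e−e_prev≈-22.390497; u=0·(-11.060853)+3/2·(-6.007547)+1·(-22.390497)≈-31.401818; next y=-4/5·13.060853+1/4·(-31.401818)≈-18.299137
n=12: y≈-18.299137, sp=2, e=sp−y≈20.299137; I≈14.291590, D=e−e_prev≈31.359990; u=0·20.299137+3/2·14.291590+1·31.359990≈52.797375; next y=-4/5·(-18.299137)+1/4·52.797375≈27.838653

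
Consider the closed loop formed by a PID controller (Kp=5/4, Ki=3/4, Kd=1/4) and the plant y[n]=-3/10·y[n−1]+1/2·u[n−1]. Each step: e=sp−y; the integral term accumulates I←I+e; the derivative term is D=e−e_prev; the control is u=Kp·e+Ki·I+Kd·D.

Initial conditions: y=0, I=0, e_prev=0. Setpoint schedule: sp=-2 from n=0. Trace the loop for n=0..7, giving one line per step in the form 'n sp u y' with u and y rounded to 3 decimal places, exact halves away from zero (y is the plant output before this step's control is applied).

(exact arithmetic carried between steps; '≈' marks a value shown rounded to 6 d.p. or computed from one; I and e_prev carry over from the previous line; the table rounds u and y to 3 d.p., halves away from zero)
n=0: y=0, sp=-2, e=sp−y=-2; I=-2, D=e−e_prev=-2; u=5/4·(-2)+3/4·(-2)+1/4·(-2)=-4.5; next y=-3/10·0+1/2·(-4.5)=-2.25
n=1: y=-2.25, sp=-2, e=sp−y=0.25; I=-1.75, D=e−e_prev=2.25; u=5/4·0.25+3/4·(-1.75)+1/4·2.25=-0.4375; next y=-3/10·(-2.25)+1/2·(-0.4375)=0.45625
n=2: y=0.45625, sp=-2, e=sp−y=-2.45625; I=-4.20625, D=e−e_prev=-2.70625; u=5/4·(-2.45625)+3/4·(-4.20625)+1/4·(-2.70625)≈-6.901563; next y=-3/10·0.45625+1/2·(-6.901563)≈-3.587656
n=3: y≈-3.587656, sp=-2, e=sp−y≈1.587656; I≈-2.618594, D=e−e_prev≈4.043906; u=5/4·1.587656+3/4·(-2.618594)+1/4·4.043906≈1.031602; next y=-3/10·(-3.587656)+1/2·1.031602≈1.592098
n=4: y≈1.592098, sp=-2, e=sp−y≈-3.592098; I≈-6.210691, D=e−e_prev≈-5.179754; u=5/4·(-3.592098)+3/4·(-6.210691)+1/4·(-5.179754)≈-10.443079; next y=-3/10·1.592098+1/2·(-10.443079)≈-5.699169
n=5: y≈-5.699169, sp=-2, e=sp−y≈3.699169; I≈-2.511523, D=e−e_prev≈7.291267; u=5/4·3.699169+3/4·(-2.511523)+1/4·7.291267≈4.563136; next y=-3/10·(-5.699169)+1/2·4.563136≈3.991319
n=6: y≈3.991319, sp=-2, e=sp−y≈-5.991319; I≈-8.502841, D=e−e_prev≈-9.690487; u=5/4·(-5.991319)+3/4·(-8.502841)+1/4·(-9.690487)≈-16.288901; next y=-3/10·3.991319+1/2·(-16.288901)≈-9.341846
n=7: y≈-9.341846, sp=-2, e=sp−y≈7.341846; I≈-1.160995, D=e−e_prev≈13.333165; u=5/4·7.341846+3/4·(-1.160995)+1/4·13.333165≈11.639852; next y=-3/10·(-9.341846)+1/2·11.639852≈8.622480

0 -2 -4.500 0.000
1 -2 -0.438 -2.250
2 -2 -6.902 0.456
3 -2 1.032 -3.588
4 -2 -10.443 1.592
5 -2 4.563 -5.699
6 -2 -16.289 3.991
7 -2 11.640 -9.342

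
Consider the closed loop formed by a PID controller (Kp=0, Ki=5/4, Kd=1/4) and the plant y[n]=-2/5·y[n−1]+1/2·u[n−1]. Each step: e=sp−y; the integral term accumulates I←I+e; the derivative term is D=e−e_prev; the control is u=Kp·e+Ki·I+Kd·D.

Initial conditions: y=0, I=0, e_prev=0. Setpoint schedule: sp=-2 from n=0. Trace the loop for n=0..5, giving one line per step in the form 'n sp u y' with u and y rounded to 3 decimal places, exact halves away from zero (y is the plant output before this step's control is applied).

0 -2 -3.000 0.000
1 -2 -2.750 -1.500
2 -2 -4.838 -0.775
3 -2 -4.187 -2.109
4 -2 -5.673 -1.250
5 -2 -4.766 -2.336

(exact arithmetic carried between steps; '≈' marks a value shown rounded to 6 d.p. or computed from one; I and e_prev carry over from the previous line; the table rounds u and y to 3 d.p., halves away from zero)
n=0: y=0, sp=-2, e=sp−y=-2; I=-2, D=e−e_prev=-2; u=0·(-2)+5/4·(-2)+1/4·(-2)=-3; next y=-2/5·0+1/2·(-3)=-1.5
n=1: y=-1.5, sp=-2, e=sp−y=-0.5; I=-2.5, D=e−e_prev=1.5; u=0·(-0.5)+5/4·(-2.5)+1/4·1.5=-2.75; next y=-2/5·(-1.5)+1/2·(-2.75)=-0.775
n=2: y=-0.775, sp=-2, e=sp−y=-1.225; I=-3.725, D=e−e_prev=-0.725; u=0·(-1.225)+5/4·(-3.725)+1/4·(-0.725)=-4.8375; next y=-2/5·(-0.775)+1/2·(-4.8375)=-2.10875
n=3: y=-2.10875, sp=-2, e=sp−y=0.10875; I=-3.61625, D=e−e_prev=1.33375; u=0·0.10875+5/4·(-3.61625)+1/4·1.33375=-4.186875; next y=-2/5·(-2.10875)+1/2·(-4.186875)≈-1.249938
n=4: y≈-1.249938, sp=-2, e=sp−y≈-0.750063; I≈-4.366313, D=e−e_prev≈-0.858813; u=0·(-0.750063)+5/4·(-4.366313)+1/4·(-0.858813)≈-5.672594; next y=-2/5·(-1.249938)+1/2·(-5.672594)≈-2.336322
n=5: y≈-2.336322, sp=-2, e=sp−y≈0.336322; I≈-4.029991, D=e−e_prev≈1.086384; u=0·0.336322+5/4·(-4.029991)+1/4·1.086384≈-4.765892; next y=-2/5·(-2.336322)+1/2·(-4.765892)≈-1.448417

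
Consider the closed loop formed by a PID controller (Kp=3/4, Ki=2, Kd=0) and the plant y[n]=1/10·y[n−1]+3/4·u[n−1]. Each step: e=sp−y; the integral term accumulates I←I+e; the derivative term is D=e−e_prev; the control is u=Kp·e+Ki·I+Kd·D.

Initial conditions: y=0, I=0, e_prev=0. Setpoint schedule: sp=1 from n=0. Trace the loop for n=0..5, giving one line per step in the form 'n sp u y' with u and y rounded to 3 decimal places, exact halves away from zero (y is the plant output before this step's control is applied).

(exact arithmetic carried between steps; '≈' marks a value shown rounded to 6 d.p. or computed from one; I and e_prev carry over from the previous line; the table rounds u and y to 3 d.p., halves away from zero)
n=0: y=0, sp=1, e=sp−y=1; I=1, D=e−e_prev=1; u=3/4·1+2·1+0·1=2.75; next y=1/10·0+3/4·2.75=2.0625
n=1: y=2.0625, sp=1, e=sp−y=-1.0625; I=-0.0625, D=e−e_prev=-2.0625; u=3/4·(-1.0625)+2·(-0.0625)+0·(-2.0625)=-0.921875; next y=1/10·2.0625+3/4·(-0.921875)≈-0.485156
n=2: y≈-0.485156, sp=1, e=sp−y≈1.485156; I≈1.422656, D=e−e_prev≈2.547656; u=3/4·1.485156+2·1.422656+0·2.547656≈3.959180; next y=1/10·(-0.485156)+3/4·3.959180≈2.920869
n=3: y≈2.920869, sp=1, e=sp−y≈-1.920869; I≈-0.498213, D=e−e_prev≈-3.406025; u=3/4·(-1.920869)+2·(-0.498213)+0·(-3.406025)≈-2.437078; next y=1/10·2.920869+3/4·(-2.437078)≈-1.535721
n=4: y≈-1.535721, sp=1, e=sp−y≈2.535721; I≈2.037508, D=e−e_prev≈4.456590; u=3/4·2.535721+2·2.037508+0·4.456590≈5.976808; next y=1/10·(-1.535721)+3/4·5.976808≈4.329034
n=5: y≈4.329034, sp=1, e=sp−y≈-3.329034; I≈-1.291525, D=e−e_prev≈-5.864755; u=3/4·(-3.329034)+2·(-1.291525)+0·(-5.864755)≈-5.079826; next y=1/10·4.329034+3/4·(-5.079826)≈-3.376966

0 1 2.750 0.000
1 1 -0.922 2.063
2 1 3.959 -0.485
3 1 -2.437 2.921
4 1 5.977 -1.536
5 1 -5.080 4.329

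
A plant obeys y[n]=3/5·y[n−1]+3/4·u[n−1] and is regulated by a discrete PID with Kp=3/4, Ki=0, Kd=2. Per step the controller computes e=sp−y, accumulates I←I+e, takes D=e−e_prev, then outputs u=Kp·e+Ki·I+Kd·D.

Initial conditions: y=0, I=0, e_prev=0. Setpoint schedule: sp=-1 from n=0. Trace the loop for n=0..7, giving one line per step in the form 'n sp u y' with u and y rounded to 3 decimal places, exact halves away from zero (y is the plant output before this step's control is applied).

(exact arithmetic carried between steps; '≈' marks a value shown rounded to 6 d.p. or computed from one; I and e_prev carry over from the previous line; the table rounds u and y to 3 d.p., halves away from zero)
n=0: y=0, sp=-1, e=sp−y=-1; I=-1, D=e−e_prev=-1; u=3/4·(-1)+0·(-1)+2·(-1)=-2.75; next y=3/5·0+3/4·(-2.75)=-2.0625
n=1: y=-2.0625, sp=-1, e=sp−y=1.0625; I=0.0625, D=e−e_prev=2.0625; u=3/4·1.0625+0·0.0625+2·2.0625=4.921875; next y=3/5·(-2.0625)+3/4·4.921875≈2.453906
n=2: y≈2.453906, sp=-1, e=sp−y≈-3.453906; I≈-3.391406, D=e−e_prev≈-4.516406; u=3/4·(-3.453906)+0·(-3.391406)+2·(-4.516406)≈-11.623242; next y=3/5·2.453906+3/4·(-11.623242)≈-7.245088
n=3: y≈-7.245088, sp=-1, e=sp−y≈6.245088; I≈2.853682, D=e−e_prev≈9.698994; u=3/4·6.245088+0·2.853682+2·9.698994≈24.081804; next y=3/5·(-7.245088)+3/4·24.081804≈13.714300
n=4: y≈13.714300, sp=-1, e=sp−y≈-14.714300; I≈-11.860619, D=e−e_prev≈-20.959388; u=3/4·(-14.714300)+0·(-11.860619)+2·(-20.959388)≈-52.954502; next y=3/5·13.714300+3/4·(-52.954502)≈-31.487296
n=5: y≈-31.487296, sp=-1, e=sp−y≈30.487296; I≈18.626677, D=e−e_prev≈45.201597; u=3/4·30.487296+0·18.626677+2·45.201597≈113.268665; next y=3/5·(-31.487296)+3/4·113.268665≈66.059121
n=6: y≈66.059121, sp=-1, e=sp−y≈-67.059121; I≈-48.432444, D=e−e_prev≈-97.546417; u=3/4·(-67.059121)+0·(-48.432444)+2·(-97.546417)≈-245.387176; next y=3/5·66.059121+3/4·(-245.387176)≈-144.404909
n=7: y≈-144.404909, sp=-1, e=sp−y≈143.404909; I≈94.972465, D=e−e_prev≈210.464031; u=3/4·143.404909+0·94.972465+2·210.464031≈528.481743; next y=3/5·(-144.404909)+3/4·528.481743≈309.718362

0 -1 -2.750 0.000
1 -1 4.922 -2.063
2 -1 -11.623 2.454
3 -1 24.082 -7.245
4 -1 -52.955 13.714
5 -1 113.269 -31.487
6 -1 -245.387 66.059
7 -1 528.482 -144.405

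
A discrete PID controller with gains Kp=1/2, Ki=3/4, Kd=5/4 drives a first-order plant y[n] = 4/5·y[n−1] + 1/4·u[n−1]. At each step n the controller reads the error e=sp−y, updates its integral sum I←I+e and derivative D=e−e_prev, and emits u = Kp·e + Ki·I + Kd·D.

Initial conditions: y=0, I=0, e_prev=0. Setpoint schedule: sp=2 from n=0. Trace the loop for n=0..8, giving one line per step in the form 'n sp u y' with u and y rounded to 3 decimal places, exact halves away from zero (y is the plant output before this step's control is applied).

(exact arithmetic carried between steps; '≈' marks a value shown rounded to 6 d.p. or computed from one; I and e_prev carry over from the previous line; the table rounds u and y to 3 d.p., halves away from zero)
n=0: y=0, sp=2, e=sp−y=2; I=2, D=e−e_prev=2; u=1/2·2+3/4·2+5/4·2=5; next y=4/5·0+1/4·5=1.25
n=1: y=1.25, sp=2, e=sp−y=0.75; I=2.75, D=e−e_prev=-1.25; u=1/2·0.75+3/4·2.75+5/4·(-1.25)=0.875; next y=4/5·1.25+1/4·0.875=1.21875
n=2: y=1.21875, sp=2, e=sp−y=0.78125; I=3.53125, D=e−e_prev=0.03125; u=1/2·0.78125+3/4·3.53125+5/4·0.03125=3.078125; next y=4/5·1.21875+1/4·3.078125≈1.744531
n=3: y≈1.744531, sp=2, e=sp−y≈0.255469; I≈3.786719, D=e−e_prev≈-0.525781; u=1/2·0.255469+3/4·3.786719+5/4·(-0.525781)≈2.310547; next y=4/5·1.744531+1/4·2.310547≈1.973262
n=4: y≈1.973262, sp=2, e=sp−y≈0.026738; I≈3.813457, D=e−e_prev≈-0.228730; u=1/2·0.026738+3/4·3.813457+5/4·(-0.228730)≈2.587549; next y=4/5·1.973262+1/4·2.587549≈2.225497
n=5: y≈2.225497, sp=2, e=sp−y≈-0.225497; I≈3.587960, D=e−e_prev≈-0.252235; u=1/2·(-0.225497)+3/4·3.587960+5/4·(-0.252235)≈2.262928; next y=4/5·2.225497+1/4·2.262928≈2.346129
n=6: y≈2.346129, sp=2, e=sp−y≈-0.346129; I≈3.241831, D=e−e_prev≈-0.120633; u=1/2·(-0.346129)+3/4·3.241831+5/4·(-0.120633)≈2.107518; next y=4/5·2.346129+1/4·2.107518≈2.403783
n=7: y≈2.403783, sp=2, e=sp−y≈-0.403783; I≈2.838048, D=e−e_prev≈-0.057654; u=1/2·(-0.403783)+3/4·2.838048+5/4·(-0.057654)≈1.854578; next y=4/5·2.403783+1/4·1.854578≈2.386671
n=8: y≈2.386671, sp=2, e=sp−y≈-0.386671; I≈2.451377, D=e−e_prev≈0.017112; u=1/2·(-0.386671)+3/4·2.451377+5/4·0.017112≈1.666588; next y=4/5·2.386671+1/4·1.666588≈2.325984

0 2 5.000 0.000
1 2 0.875 1.250
2 2 3.078 1.219
3 2 2.311 1.745
4 2 2.588 1.973
5 2 2.263 2.225
6 2 2.108 2.346
7 2 1.855 2.404
8 2 1.667 2.387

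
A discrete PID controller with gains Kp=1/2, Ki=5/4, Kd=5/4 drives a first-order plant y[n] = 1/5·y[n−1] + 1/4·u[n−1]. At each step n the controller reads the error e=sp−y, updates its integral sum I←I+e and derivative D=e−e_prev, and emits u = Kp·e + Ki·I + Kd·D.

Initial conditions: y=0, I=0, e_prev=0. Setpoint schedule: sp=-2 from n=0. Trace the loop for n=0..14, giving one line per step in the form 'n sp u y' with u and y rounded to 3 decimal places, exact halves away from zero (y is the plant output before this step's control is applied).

0 -2 -6.000 0.000
1 -2 -1.500 -1.500
2 -2 -6.475 -0.675
3 -2 -3.864 -1.754
4 -2 -6.831 -1.317
5 -2 -5.176 -1.971
6 -2 -6.879 -1.688
7 -2 -5.807 -2.057
8 -2 -6.779 -1.863
9 -2 -6.095 -2.067
10 -2 -6.657 -1.937
11 -2 -6.229 -2.052
12 -2 -6.560 -1.968
13 -2 -6.298 -2.033
14 -2 -6.495 -1.981

(exact arithmetic carried between steps; '≈' marks a value shown rounded to 6 d.p. or computed from one; I and e_prev carry over from the previous line; the table rounds u and y to 3 d.p., halves away from zero)
n=0: y=0, sp=-2, e=sp−y=-2; I=-2, D=e−e_prev=-2; u=1/2·(-2)+5/4·(-2)+5/4·(-2)=-6; next y=1/5·0+1/4·(-6)=-1.5
n=1: y=-1.5, sp=-2, e=sp−y=-0.5; I=-2.5, D=e−e_prev=1.5; u=1/2·(-0.5)+5/4·(-2.5)+5/4·1.5=-1.5; next y=1/5·(-1.5)+1/4·(-1.5)=-0.675
n=2: y=-0.675, sp=-2, e=sp−y=-1.325; I=-3.825, D=e−e_prev=-0.825; u=1/2·(-1.325)+5/4·(-3.825)+5/4·(-0.825)=-6.475; next y=1/5·(-0.675)+1/4·(-6.475)=-1.75375
n=3: y=-1.75375, sp=-2, e=sp−y=-0.24625; I=-4.07125, D=e−e_prev=1.07875; u=1/2·(-0.24625)+5/4·(-4.07125)+5/4·1.07875=-3.86375; next y=1/5·(-1.75375)+1/4·(-3.86375)≈-1.316688
n=4: y≈-1.316688, sp=-2, e=sp−y≈-0.683313; I≈-4.754563, D=e−e_prev≈-0.437063; u=1/2·(-0.683313)+5/4·(-4.754563)+5/4·(-0.437063)≈-6.831188; next y=1/5·(-1.316688)+1/4·(-6.831188)≈-1.971134
n=5: y≈-1.971134, sp=-2, e=sp−y≈-0.028866; I≈-4.783428, D=e−e_prev≈0.654447; u=1/2·(-0.028866)+5/4·(-4.783428)+5/4·0.654447≈-5.175659; next y=1/5·(-1.971134)+1/4·(-5.175659)≈-1.688142
n=6: y≈-1.688142, sp=-2, e=sp−y≈-0.311858; I≈-5.095286, D=e−e_prev≈-0.282993; u=1/2·(-0.311858)+5/4·(-5.095286)+5/4·(-0.282993)≈-6.878778; next y=1/5·(-1.688142)+1/4·(-6.878778)≈-2.057323
n=7: y≈-2.057323, sp=-2, e=sp−y≈0.057323; I≈-5.037964, D=e−e_prev≈0.369181; u=1/2·0.057323+5/4·(-5.037964)+5/4·0.369181≈-5.807317; next y=1/5·(-2.057323)+1/4·(-5.807317)≈-1.863294
n=8: y≈-1.863294, sp=-2, e=sp−y≈-0.136706; I≈-5.174670, D=e−e_prev≈-0.194029; u=1/2·(-0.136706)+5/4·(-5.174670)+5/4·(-0.194029)≈-6.779227; next y=1/5·(-1.863294)+1/4·(-6.779227)≈-2.067465
n=9: y≈-2.067465, sp=-2, e=sp−y≈0.067465; I≈-5.107204, D=e−e_prev≈0.204172; u=1/2·0.067465+5/4·(-5.107204)+5/4·0.204172≈-6.095058; next y=1/5·(-2.067465)+1/4·(-6.095058)≈-1.937258
n=10: y≈-1.937258, sp=-2, e=sp−y≈-0.062742; I≈-5.169947, D=e−e_prev≈-0.130208; u=1/2·(-0.062742)+5/4·(-5.169947)+5/4·(-0.130208)≈-6.656564; next y=1/5·(-1.937258)+1/4·(-6.656564)≈-2.051593
n=11: y≈-2.051593, sp=-2, e=sp−y≈0.051593; I≈-5.118354, D=e−e_prev≈0.114335; u=1/2·0.051593+5/4·(-5.118354)+5/4·0.114335≈-6.229228; next y=1/5·(-2.051593)+1/4·(-6.229228)≈-1.967625
n=12: y≈-1.967625, sp=-2, e=sp−y≈-0.032375; I≈-5.150729, D=e−e_prev≈-0.083967; u=1/2·(-0.032375)+5/4·(-5.150729)+5/4·(-0.083967)≈-6.559557; next y=1/5·(-1.967625)+1/4·(-6.559557)≈-2.033414
n=13: y≈-2.033414, sp=-2, e=sp−y≈0.033414; I≈-5.117314, D=e−e_prev≈0.065789; u=1/2·0.033414+5/4·(-5.117314)+5/4·0.065789≈-6.297700; next y=1/5·(-2.033414)+1/4·(-6.297700)≈-1.981108
n=14: y≈-1.981108, sp=-2, e=sp−y≈-0.018892; I≈-5.136207, D=e−e_prev≈-0.052307; u=1/2·(-0.018892)+5/4·(-5.136207)+5/4·(-0.052307)≈-6.495088; next y=1/5·(-1.981108)+1/4·(-6.495088)≈-2.019993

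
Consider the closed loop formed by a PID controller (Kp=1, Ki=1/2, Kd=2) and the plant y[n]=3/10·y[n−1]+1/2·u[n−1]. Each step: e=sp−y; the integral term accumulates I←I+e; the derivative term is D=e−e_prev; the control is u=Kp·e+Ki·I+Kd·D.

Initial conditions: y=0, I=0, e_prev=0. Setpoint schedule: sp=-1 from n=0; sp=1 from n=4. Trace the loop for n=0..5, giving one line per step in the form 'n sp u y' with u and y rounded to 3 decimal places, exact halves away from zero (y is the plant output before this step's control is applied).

0 -1 -3.500 0.000
1 -1 4.125 -1.750
2 -1 -10.506 1.538
3 -1 16.953 -4.792
4 1 -28.218 7.039
5 1 55.050 -11.997

(exact arithmetic carried between steps; '≈' marks a value shown rounded to 6 d.p. or computed from one; I and e_prev carry over from the previous line; the table rounds u and y to 3 d.p., halves away from zero)
n=0: y=0, sp=-1, e=sp−y=-1; I=-1, D=e−e_prev=-1; u=1·(-1)+1/2·(-1)+2·(-1)=-3.5; next y=3/10·0+1/2·(-3.5)=-1.75
n=1: y=-1.75, sp=-1, e=sp−y=0.75; I=-0.25, D=e−e_prev=1.75; u=1·0.75+1/2·(-0.25)+2·1.75=4.125; next y=3/10·(-1.75)+1/2·4.125=1.5375
n=2: y=1.5375, sp=-1, e=sp−y=-2.5375; I=-2.7875, D=e−e_prev=-3.2875; u=1·(-2.5375)+1/2·(-2.7875)+2·(-3.2875)=-10.50625; next y=3/10·1.5375+1/2·(-10.50625)=-4.791875
n=3: y=-4.791875, sp=-1, e=sp−y=3.791875; I=1.004375, D=e−e_prev=6.329375; u=1·3.791875+1/2·1.004375+2·6.329375≈16.952813; next y=3/10·(-4.791875)+1/2·16.952813≈7.038844
n=4: y≈7.038844, sp=1, e=sp−y≈-6.038844; I≈-5.034469, D=e−e_prev≈-9.830719; u=1·(-6.038844)+1/2·(-5.034469)+2·(-9.830719)≈-28.217516; next y=3/10·7.038844+1/2·(-28.217516)≈-11.997105
n=5: y≈-11.997105, sp=1, e=sp−y≈12.997105; I≈7.962636, D=e−e_prev≈19.035948; u=1·12.997105+1/2·7.962636+2·19.035948≈55.050320; next y=3/10·(-11.997105)+1/2·55.050320≈23.926028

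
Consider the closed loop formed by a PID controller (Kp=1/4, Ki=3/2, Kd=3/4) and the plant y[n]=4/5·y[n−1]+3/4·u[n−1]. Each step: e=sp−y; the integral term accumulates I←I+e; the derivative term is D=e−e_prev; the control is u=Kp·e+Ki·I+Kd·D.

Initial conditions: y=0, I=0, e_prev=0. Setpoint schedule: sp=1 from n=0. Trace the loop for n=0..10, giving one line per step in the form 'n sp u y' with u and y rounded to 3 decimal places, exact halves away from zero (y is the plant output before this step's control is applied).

(exact arithmetic carried between steps; '≈' marks a value shown rounded to 6 d.p. or computed from one; I and e_prev carry over from the previous line; the table rounds u and y to 3 d.p., halves away from zero)
n=0: y=0, sp=1, e=sp−y=1; I=1, D=e−e_prev=1; u=1/4·1+3/2·1+3/4·1=2.5; next y=4/5·0+3/4·2.5=1.875
n=1: y=1.875, sp=1, e=sp−y=-0.875; I=0.125, D=e−e_prev=-1.875; u=1/4·(-0.875)+3/2·0.125+3/4·(-1.875)=-1.4375; next y=4/5·1.875+3/4·(-1.4375)=0.421875
n=2: y=0.421875, sp=1, e=sp−y=0.578125; I=0.703125, D=e−e_prev=1.453125; u=1/4·0.578125+3/2·0.703125+3/4·1.453125≈2.289063; next y=4/5·0.421875+3/4·2.289063≈2.054297
n=3: y≈2.054297, sp=1, e=sp−y≈-1.054297; I≈-0.351172, D=e−e_prev≈-1.632422; u=1/4·(-1.054297)+3/2·(-0.351172)+3/4·(-1.632422)≈-2.014648; next y=4/5·2.054297+3/4·(-2.014648)≈0.132451
n=4: y≈0.132451, sp=1, e=sp−y≈0.867549; I≈0.516377, D=e−e_prev≈1.921846; u=1/4·0.867549+3/2·0.516377+3/4·1.921846≈2.432837; next y=4/5·0.132451+3/4·2.432837≈1.930589
n=5: y≈1.930589, sp=1, e=sp−y≈-0.930589; I≈-0.414212, D=e−e_prev≈-1.798137; u=1/4·(-0.930589)+3/2·(-0.414212)+3/4·(-1.798137)≈-2.202568; next y=4/5·1.930589+3/4·(-2.202568)≈-0.107455
n=6: y≈-0.107455, sp=1, e=sp−y≈1.107455; I≈0.693243, D=e−e_prev≈2.038044; u=1/4·1.107455+3/2·0.693243+3/4·2.038044≈2.845261; next y=4/5·(-0.107455)+3/4·2.845261≈2.047982
n=7: y≈2.047982, sp=1, e=sp−y≈-1.047982; I≈-0.354739, D=e−e_prev≈-2.155437; u=1/4·(-1.047982)+3/2·(-0.354739)+3/4·(-2.155437)≈-2.410681; next y=4/5·2.047982+3/4·(-2.410681)≈-0.169625
n=8: y≈-0.169625, sp=1, e=sp−y≈1.169625; I≈0.814887, D=e−e_prev≈2.217607; u=1/4·1.169625+3/2·0.814887+3/4·2.217607≈3.177942; next y=4/5·(-0.169625)+3/4·3.177942≈2.247756
n=9: y≈2.247756, sp=1, e=sp−y≈-1.247756; I≈-0.432869, D=e−e_prev≈-2.417381; u=1/4·(-1.247756)+3/2·(-0.432869)+3/4·(-2.417381)≈-2.774279; next y=4/5·2.247756+3/4·(-2.774279)≈-0.282505
n=10: y≈-0.282505, sp=1, e=sp−y≈1.282505; I≈0.849635, D=e−e_prev≈2.530261; u=1/4·1.282505+3/2·0.849635+3/4·2.530261≈3.492774; next y=4/5·(-0.282505)+3/4·3.492774≈2.393577

0 1 2.500 0.000
1 1 -1.438 1.875
2 1 2.289 0.422
3 1 -2.015 2.054
4 1 2.433 0.132
5 1 -2.203 1.931
6 1 2.845 -0.107
7 1 -2.411 2.048
8 1 3.178 -0.170
9 1 -2.774 2.248
10 1 3.493 -0.283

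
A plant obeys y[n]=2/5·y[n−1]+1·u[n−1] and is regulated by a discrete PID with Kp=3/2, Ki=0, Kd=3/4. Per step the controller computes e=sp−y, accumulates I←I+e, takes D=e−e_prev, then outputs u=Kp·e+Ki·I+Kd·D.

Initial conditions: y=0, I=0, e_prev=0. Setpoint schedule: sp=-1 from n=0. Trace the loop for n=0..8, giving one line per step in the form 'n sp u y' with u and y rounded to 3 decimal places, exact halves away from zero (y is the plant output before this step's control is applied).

0 -1 -2.250 0.000
1 -1 3.563 -2.250
2 -1 -9.178 2.663
3 -1 18.751 -8.113
4 -1 -42.474 15.506
5 -1 91.740 -36.271
6 -1 -202.474 77.231
7 -1 442.482 -171.582
8 -1 -971.347 373.849

(exact arithmetic carried between steps; '≈' marks a value shown rounded to 6 d.p. or computed from one; I and e_prev carry over from the previous line; the table rounds u and y to 3 d.p., halves away from zero)
n=0: y=0, sp=-1, e=sp−y=-1; I=-1, D=e−e_prev=-1; u=3/2·(-1)+0·(-1)+3/4·(-1)=-2.25; next y=2/5·0+1·(-2.25)=-2.25
n=1: y=-2.25, sp=-1, e=sp−y=1.25; I=0.25, D=e−e_prev=2.25; u=3/2·1.25+0·0.25+3/4·2.25=3.5625; next y=2/5·(-2.25)+1·3.5625=2.6625
n=2: y=2.6625, sp=-1, e=sp−y=-3.6625; I=-3.4125, D=e−e_prev=-4.9125; u=3/2·(-3.6625)+0·(-3.4125)+3/4·(-4.9125)=-9.178125; next y=2/5·2.6625+1·(-9.178125)=-8.113125
n=3: y=-8.113125, sp=-1, e=sp−y=7.113125; I=3.700625, D=e−e_prev=10.775625; u=3/2·7.113125+0·3.700625+3/4·10.775625≈18.751406; next y=2/5·(-8.113125)+1·18.751406≈15.506156
n=4: y≈15.506156, sp=-1, e=sp−y≈-16.506156; I≈-12.805531, D=e−e_prev≈-23.619281; u=3/2·(-16.506156)+0·(-12.805531)+3/4·(-23.619281)≈-42.473695; next y=2/5·15.506156+1·(-42.473695)≈-36.271233
n=5: y≈-36.271233, sp=-1, e=sp−y≈35.271233; I≈22.465702, D=e−e_prev≈51.777389; u=3/2·35.271233+0·22.465702+3/4·51.777389≈91.739891; next y=2/5·(-36.271233)+1·91.739891≈77.231398
n=6: y≈77.231398, sp=-1, e=sp−y≈-78.231398; I≈-55.765696, D=e−e_prev≈-113.502631; u=3/2·(-78.231398)+0·(-55.765696)+3/4·(-113.502631)≈-202.474070; next y=2/5·77.231398+1·(-202.474070)≈-171.581511
n=7: y≈-171.581511, sp=-1, e=sp−y≈170.581511; I≈114.815814, D=e−e_prev≈248.812909; u=3/2·170.581511+0·114.815814+3/4·248.812909≈442.481948; next y=2/5·(-171.581511)+1·442.481948≈373.849343
n=8: y≈373.849343, sp=-1, e=sp−y≈-374.849343; I≈-260.033529, D=e−e_prev≈-545.430854; u=3/2·(-374.849343)+0·(-260.033529)+3/4·(-545.430854)≈-971.347155; next y=2/5·373.849343+1·(-971.347155)≈-821.807418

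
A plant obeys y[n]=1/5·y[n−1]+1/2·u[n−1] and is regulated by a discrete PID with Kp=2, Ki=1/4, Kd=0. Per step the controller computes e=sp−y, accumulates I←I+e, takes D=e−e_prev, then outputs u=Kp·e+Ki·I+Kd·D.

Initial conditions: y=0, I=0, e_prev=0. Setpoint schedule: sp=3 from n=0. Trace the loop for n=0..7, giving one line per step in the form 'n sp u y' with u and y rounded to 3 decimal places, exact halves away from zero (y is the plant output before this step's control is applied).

(exact arithmetic carried between steps; '≈' marks a value shown rounded to 6 d.p. or computed from one; I and e_prev carry over from the previous line; the table rounds u and y to 3 d.p., halves away from zero)
n=0: y=0, sp=3, e=sp−y=3; I=3, D=e−e_prev=3; u=2·3+1/4·3+0·3=6.75; next y=1/5·0+1/2·6.75=3.375
n=1: y=3.375, sp=3, e=sp−y=-0.375; I=2.625, D=e−e_prev=-3.375; u=2·(-0.375)+1/4·2.625+0·(-3.375)=-0.09375; next y=1/5·3.375+1/2·(-0.09375)=0.628125
n=2: y=0.628125, sp=3, e=sp−y=2.371875; I=4.996875, D=e−e_prev=2.746875; u=2·2.371875+1/4·4.996875+0·2.746875≈5.992969; next y=1/5·0.628125+1/2·5.992969≈3.122109
n=3: y≈3.122109, sp=3, e=sp−y≈-0.122109; I≈4.874766, D=e−e_prev≈-2.493984; u=2·(-0.122109)+1/4·4.874766+0·(-2.493984)≈0.974473; next y=1/5·3.122109+1/2·0.974473≈1.111658
n=4: y≈1.111658, sp=3, e=sp−y≈1.888342; I≈6.763107, D=e−e_prev≈2.010451; u=2·1.888342+1/4·6.763107+0·2.010451≈5.467460; next y=1/5·1.111658+1/2·5.467460≈2.956062
n=5: y≈2.956062, sp=3, e=sp−y≈0.043938; I≈6.807046, D=e−e_prev≈-1.844404; u=2·0.043938+1/4·6.807046+0·(-1.844404)≈1.789638; next y=1/5·2.956062+1/2·1.789638≈1.486031
n=6: y≈1.486031, sp=3, e=sp−y≈1.513969; I≈8.321014, D=e−e_prev≈1.470031; u=2·1.513969+1/4·8.321014+0·1.470031≈5.108191; next y=1/5·1.486031+1/2·5.108191≈2.851302
n=7: y≈2.851302, sp=3, e=sp−y≈0.148698; I≈8.469713, D=e−e_prev≈-1.365271; u=2·0.148698+1/4·8.469713+0·(-1.365271)≈2.414824; next y=1/5·2.851302+1/2·2.414824≈1.777673

0 3 6.750 0.000
1 3 -0.094 3.375
2 3 5.993 0.628
3 3 0.974 3.122
4 3 5.467 1.112
5 3 1.790 2.956
6 3 5.108 1.486
7 3 2.415 2.851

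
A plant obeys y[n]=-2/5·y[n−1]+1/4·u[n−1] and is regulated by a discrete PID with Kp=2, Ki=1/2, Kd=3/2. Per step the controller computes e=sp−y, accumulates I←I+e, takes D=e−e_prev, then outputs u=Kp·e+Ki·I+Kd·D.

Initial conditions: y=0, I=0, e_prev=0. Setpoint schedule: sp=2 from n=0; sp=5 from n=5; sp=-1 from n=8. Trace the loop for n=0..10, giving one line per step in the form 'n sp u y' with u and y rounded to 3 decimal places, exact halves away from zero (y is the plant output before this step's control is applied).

(exact arithmetic carried between steps; '≈' marks a value shown rounded to 6 d.p. or computed from one; I and e_prev carry over from the previous line; the table rounds u and y to 3 d.p., halves away from zero)
n=0: y=0, sp=2, e=sp−y=2; I=2, D=e−e_prev=2; u=2·2+1/2·2+3/2·2=8; next y=-2/5·0+1/4·8=2
n=1: y=2, sp=2, e=sp−y=0; I=2, D=e−e_prev=-2; u=2·0+1/2·2+3/2·(-2)=-2; next y=-2/5·2+1/4·(-2)=-1.3
n=2: y=-1.3, sp=2, e=sp−y=3.3; I=5.3, D=e−e_prev=3.3; u=2·3.3+1/2·5.3+3/2·3.3=14.2; next y=-2/5·(-1.3)+1/4·14.2=4.07
n=3: y=4.07, sp=2, e=sp−y=-2.07; I=3.23, D=e−e_prev=-5.37; u=2·(-2.07)+1/2·3.23+3/2·(-5.37)=-10.58; next y=-2/5·4.07+1/4·(-10.58)=-4.273
n=4: y=-4.273, sp=2, e=sp−y=6.273; I=9.503, D=e−e_prev=8.343; u=2·6.273+1/2·9.503+3/2·8.343=29.812; next y=-2/5·(-4.273)+1/4·29.812=9.1622
n=5: y=9.1622, sp=5, e=sp−y=-4.1622; I=5.3408, D=e−e_prev=-10.4352; u=2·(-4.1622)+1/2·5.3408+3/2·(-10.4352)=-21.3068; next y=-2/5·9.1622+1/4·(-21.3068)=-8.99158
n=6: y=-8.99158, sp=5, e=sp−y=13.99158; I=19.33238, D=e−e_prev=18.15378; u=2·13.99158+1/2·19.33238+3/2·18.15378=64.88002; next y=-2/5·(-8.99158)+1/4·64.88002=19.816637
n=7: y=19.816637, sp=5, e=sp−y=-14.816637; I=4.515743, D=e−e_prev=-28.808217; u=2·(-14.816637)+1/2·4.515743+3/2·(-28.808217)=-70.587728; next y=-2/5·19.816637+1/4·(-70.587728)≈-25.573587
n=8: y≈-25.573587, sp=-1, e=sp−y≈24.573587; I≈29.089330, D=e−e_prev≈39.390224; u=2·24.573587+1/2·29.089330+3/2·39.390224≈122.777174; next y=-2/5·(-25.573587)+1/4·122.777174≈40.923728
n=9: y≈40.923728, sp=-1, e=sp−y≈-41.923728; I≈-12.834398, D=e−e_prev≈-66.497315; u=2·(-41.923728)+1/2·(-12.834398)+3/2·(-66.497315)≈-190.010628; next y=-2/5·40.923728+1/4·(-190.010628)≈-63.872148
n=10: y≈-63.872148, sp=-1, e=sp−y≈62.872148; I≈50.037750, D=e−e_prev≈104.795877; u=2·62.872148+1/2·50.037750+3/2·104.795877≈307.956987; next y=-2/5·(-63.872148)+1/4·307.956987≈102.538106

0 2 8.000 0.000
1 2 -2.000 2.000
2 2 14.200 -1.300
3 2 -10.580 4.070
4 2 29.812 -4.273
5 5 -21.307 9.162
6 5 64.880 -8.992
7 5 -70.588 19.817
8 -1 122.777 -25.574
9 -1 -190.011 40.924
10 -1 307.957 -63.872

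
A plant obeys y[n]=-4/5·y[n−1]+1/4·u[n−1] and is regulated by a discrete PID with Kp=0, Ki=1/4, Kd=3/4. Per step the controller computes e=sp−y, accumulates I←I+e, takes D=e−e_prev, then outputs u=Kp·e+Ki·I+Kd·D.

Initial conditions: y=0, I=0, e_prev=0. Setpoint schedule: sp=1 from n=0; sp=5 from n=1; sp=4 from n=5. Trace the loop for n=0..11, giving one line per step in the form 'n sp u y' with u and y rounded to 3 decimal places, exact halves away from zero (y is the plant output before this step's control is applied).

0 1 1.000 0.000
1 5 4.250 0.250
2 5 2.013 0.863
3 5 4.556 -0.187
4 5 3.590 1.288
5 4 6.046 -0.133
6 4 5.012 1.618
7 4 8.580 -0.042
8 4 6.126 2.178
9 4 10.636 -0.211
10 4 6.858 2.828
11 4 12.806 -0.548

(exact arithmetic carried between steps; '≈' marks a value shown rounded to 6 d.p. or computed from one; I and e_prev carry over from the previous line; the table rounds u and y to 3 d.p., halves away from zero)
n=0: y=0, sp=1, e=sp−y=1; I=1, D=e−e_prev=1; u=0·1+1/4·1+3/4·1=1; next y=-4/5·0+1/4·1=0.25
n=1: y=0.25, sp=5, e=sp−y=4.75; I=5.75, D=e−e_prev=3.75; u=0·4.75+1/4·5.75+3/4·3.75=4.25; next y=-4/5·0.25+1/4·4.25=0.8625
n=2: y=0.8625, sp=5, e=sp−y=4.1375; I=9.8875, D=e−e_prev=-0.6125; u=0·4.1375+1/4·9.8875+3/4·(-0.6125)=2.0125; next y=-4/5·0.8625+1/4·2.0125=-0.186875
n=3: y=-0.186875, sp=5, e=sp−y=5.186875; I=15.074375, D=e−e_prev=1.049375; u=0·5.186875+1/4·15.074375+3/4·1.049375=4.555625; next y=-4/5·(-0.186875)+1/4·4.555625≈1.288406
n=4: y≈1.288406, sp=5, e=sp−y≈3.711594; I≈18.785969, D=e−e_prev≈-1.475281; u=0·3.711594+1/4·18.785969+3/4·(-1.475281)≈3.590031; next y=-4/5·1.288406+1/4·3.590031≈-0.133217
n=5: y≈-0.133217, sp=4, e=sp−y≈4.133217; I≈22.919186, D=e−e_prev≈0.421623; u=0·4.133217+1/4·22.919186+3/4·0.421623≈6.046014; next y=-4/5·(-0.133217)+1/4·6.046014≈1.618077
n=6: y≈1.618077, sp=4, e=sp−y≈2.381923; I≈25.301109, D=e−e_prev≈-1.751294; u=0·2.381923+1/4·25.301109+3/4·(-1.751294)≈5.011806; next y=-4/5·1.618077+1/4·5.011806≈-0.041510
n=7: y≈-0.041510, sp=4, e=sp−y≈4.041510; I≈29.342619, D=e−e_prev≈1.659587; u=0·4.041510+1/4·29.342619+3/4·1.659587≈8.580345; next y=-4/5·(-0.041510)+1/4·8.580345≈2.178295
n=8: y≈2.178295, sp=4, e=sp−y≈1.821705; I≈31.164324, D=e−e_prev≈-2.219805; u=0·1.821705+1/4·31.164324+3/4·(-2.219805)≈6.126228; next y=-4/5·2.178295+1/4·6.126228≈-0.211079
n=9: y≈-0.211079, sp=4, e=sp−y≈4.211079; I≈35.375403, D=e−e_prev≈2.389373; u=0·4.211079+1/4·35.375403+3/4·2.389373≈10.635881; next y=-4/5·(-0.211079)+1/4·10.635881≈2.827833
n=10: y≈2.827833, sp=4, e=sp−y≈1.172167; I≈36.547570, D=e−e_prev≈-3.038912; u=0·1.172167+1/4·36.547570+3/4·(-3.038912)≈6.857709; next y=-4/5·2.827833+1/4·6.857709≈-0.547839
n=11: y≈-0.547839, sp=4, e=sp−y≈4.547839; I≈41.095409, D=e−e_prev≈3.375673; u=0·4.547839+1/4·41.095409+3/4·3.375673≈12.805607; next y=-4/5·(-0.547839)+1/4·12.805607≈3.639673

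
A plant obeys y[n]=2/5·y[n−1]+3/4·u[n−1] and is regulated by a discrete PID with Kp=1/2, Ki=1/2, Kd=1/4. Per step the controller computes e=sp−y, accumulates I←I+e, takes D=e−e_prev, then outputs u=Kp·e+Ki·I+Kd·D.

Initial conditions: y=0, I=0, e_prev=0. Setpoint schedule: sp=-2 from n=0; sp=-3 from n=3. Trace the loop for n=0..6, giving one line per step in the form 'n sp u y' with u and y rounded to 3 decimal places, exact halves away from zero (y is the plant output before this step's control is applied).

(exact arithmetic carried between steps; '≈' marks a value shown rounded to 6 d.p. or computed from one; I and e_prev carry over from the previous line; the table rounds u and y to 3 d.p., halves away from zero)
n=0: y=0, sp=-2, e=sp−y=-2; I=-2, D=e−e_prev=-2; u=1/2·(-2)+1/2·(-2)+1/4·(-2)=-2.5; next y=2/5·0+3/4·(-2.5)=-1.875
n=1: y=-1.875, sp=-2, e=sp−y=-0.125; I=-2.125, D=e−e_prev=1.875; u=1/2·(-0.125)+1/2·(-2.125)+1/4·1.875=-0.65625; next y=2/5·(-1.875)+3/4·(-0.65625)≈-1.242188
n=2: y≈-1.242188, sp=-2, e=sp−y≈-0.757813; I≈-2.882813, D=e−e_prev≈-0.632813; u=1/2·(-0.757813)+1/2·(-2.882813)+1/4·(-0.632813)≈-1.978516; next y=2/5·(-1.242188)+3/4·(-1.978516)≈-1.980762
n=3: y≈-1.980762, sp=-3, e=sp−y≈-1.019238; I≈-3.902051, D=e−e_prev≈-0.261426; u=1/2·(-1.019238)+1/2·(-3.902051)+1/4·(-0.261426)≈-2.526001; next y=2/5·(-1.980762)+3/4·(-2.526001)≈-2.686805
n=4: y≈-2.686805, sp=-3, e=sp−y≈-0.313195; I≈-4.215245, D=e−e_prev≈0.706044; u=1/2·(-0.313195)+1/2·(-4.215245)+1/4·0.706044≈-2.087709; next y=2/5·(-2.686805)+3/4·(-2.087709)≈-2.640504
n=5: y≈-2.640504, sp=-3, e=sp−y≈-0.359496; I≈-4.574741, D=e−e_prev≈-0.046301; u=1/2·(-0.359496)+1/2·(-4.574741)+1/4·(-0.046301)≈-2.478694; next y=2/5·(-2.640504)+3/4·(-2.478694)≈-2.915222
n=6: y≈-2.915222, sp=-3, e=sp−y≈-0.084778; I≈-4.659519, D=e−e_prev≈0.274718; u=1/2·(-0.084778)+1/2·(-4.659519)+1/4·0.274718≈-2.303469; next y=2/5·(-2.915222)+3/4·(-2.303469)≈-2.893691

0 -2 -2.500 0.000
1 -2 -0.656 -1.875
2 -2 -1.979 -1.242
3 -3 -2.526 -1.981
4 -3 -2.088 -2.687
5 -3 -2.479 -2.641
6 -3 -2.303 -2.915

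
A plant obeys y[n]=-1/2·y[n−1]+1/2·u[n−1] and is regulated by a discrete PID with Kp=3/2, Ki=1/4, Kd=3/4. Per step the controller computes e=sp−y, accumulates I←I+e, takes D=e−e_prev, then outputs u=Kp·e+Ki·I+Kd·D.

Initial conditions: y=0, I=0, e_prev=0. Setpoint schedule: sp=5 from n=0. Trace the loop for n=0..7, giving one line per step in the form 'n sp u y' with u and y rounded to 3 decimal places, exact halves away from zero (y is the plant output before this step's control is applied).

0 5 12.500 0.000
1 5 -5.625 6.250
2 5 29.219 -5.938
3 5 -35.977 17.578
4 5 89.404 -26.777
5 5 -148.088 58.091
6 5 305.241 -103.090
7 5 -556.759 204.165

(exact arithmetic carried between steps; '≈' marks a value shown rounded to 6 d.p. or computed from one; I and e_prev carry over from the previous line; the table rounds u and y to 3 d.p., halves away from zero)
n=0: y=0, sp=5, e=sp−y=5; I=5, D=e−e_prev=5; u=3/2·5+1/4·5+3/4·5=12.5; next y=-1/2·0+1/2·12.5=6.25
n=1: y=6.25, sp=5, e=sp−y=-1.25; I=3.75, D=e−e_prev=-6.25; u=3/2·(-1.25)+1/4·3.75+3/4·(-6.25)=-5.625; next y=-1/2·6.25+1/2·(-5.625)=-5.9375
n=2: y=-5.9375, sp=5, e=sp−y=10.9375; I=14.6875, D=e−e_prev=12.1875; u=3/2·10.9375+1/4·14.6875+3/4·12.1875=29.21875; next y=-1/2·(-5.9375)+1/2·29.21875=17.578125
n=3: y=17.578125, sp=5, e=sp−y=-12.578125; I=2.109375, D=e−e_prev=-23.515625; u=3/2·(-12.578125)+1/4·2.109375+3/4·(-23.515625)≈-35.976563; next y=-1/2·17.578125+1/2·(-35.976563)≈-26.777344
n=4: y≈-26.777344, sp=5, e=sp−y≈31.777344; I≈33.886719, D=e−e_prev≈44.355469; u=3/2·31.777344+1/4·33.886719+3/4·44.355469≈89.404297; next y=-1/2·(-26.777344)+1/2·89.404297≈58.090820
n=5: y≈58.090820, sp=5, e=sp−y≈-53.090820; I≈-19.204102, D=e−e_prev≈-84.868164; u=3/2·(-53.090820)+1/4·(-19.204102)+3/4·(-84.868164)≈-148.088379; next y=-1/2·58.090820+1/2·(-148.088379)≈-103.089600
n=6: y≈-103.089600, sp=5, e=sp−y≈108.089600; I≈88.885498, D=e−e_prev≈161.180420; u=3/2·108.089600+1/4·88.885498+3/4·161.180420≈305.241089; next y=-1/2·(-103.089600)+1/2·305.241089≈204.165344
n=7: y≈204.165344, sp=5, e=sp−y≈-199.165344; I≈-110.279846, D=e−e_prev≈-307.254944; u=3/2·(-199.165344)+1/4·(-110.279846)+3/4·(-307.254944)≈-556.759186; next y=-1/2·204.165344+1/2·(-556.759186)≈-380.462265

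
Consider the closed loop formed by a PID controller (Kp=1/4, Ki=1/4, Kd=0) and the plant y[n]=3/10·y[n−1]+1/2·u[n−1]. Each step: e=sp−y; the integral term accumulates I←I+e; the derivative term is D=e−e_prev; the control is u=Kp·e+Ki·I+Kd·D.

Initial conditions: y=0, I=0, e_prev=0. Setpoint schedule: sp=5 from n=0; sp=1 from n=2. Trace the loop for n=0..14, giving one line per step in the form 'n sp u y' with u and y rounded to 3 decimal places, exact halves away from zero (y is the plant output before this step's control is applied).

0 5 2.500 0.000
1 5 3.125 1.250
2 1 1.719 1.938
3 1 1.733 1.441
4 1 1.694 1.299
5 1 1.650 1.236
6 1 1.611 1.196
7 1 1.578 1.164
8 1 1.550 1.138
9 1 1.526 1.116
10 1 1.506 1.098
11 1 1.490 1.083
12 1 1.475 1.070
13 1 1.464 1.059
14 1 1.454 1.049

(exact arithmetic carried between steps; '≈' marks a value shown rounded to 6 d.p. or computed from one; I and e_prev carry over from the previous line; the table rounds u and y to 3 d.p., halves away from zero)
n=0: y=0, sp=5, e=sp−y=5; I=5, D=e−e_prev=5; u=1/4·5+1/4·5+0·5=2.5; next y=3/10·0+1/2·2.5=1.25
n=1: y=1.25, sp=5, e=sp−y=3.75; I=8.75, D=e−e_prev=-1.25; u=1/4·3.75+1/4·8.75+0·(-1.25)=3.125; next y=3/10·1.25+1/2·3.125=1.9375
n=2: y=1.9375, sp=1, e=sp−y=-0.9375; I=7.8125, D=e−e_prev=-4.6875; u=1/4·(-0.9375)+1/4·7.8125+0·(-4.6875)=1.71875; next y=3/10·1.9375+1/2·1.71875=1.440625
n=3: y=1.440625, sp=1, e=sp−y=-0.440625; I=7.371875, D=e−e_prev=0.496875; u=1/4·(-0.440625)+1/4·7.371875+0·0.496875≈1.732813; next y=3/10·1.440625+1/2·1.732813≈1.298594
n=4: y≈1.298594, sp=1, e=sp−y≈-0.298594; I≈7.073281, D=e−e_prev≈0.142031; u=1/4·(-0.298594)+1/4·7.073281+0·0.142031≈1.693672; next y=3/10·1.298594+1/2·1.693672≈1.236414
n=5: y≈1.236414, sp=1, e=sp−y≈-0.236414; I≈6.836867, D=e−e_prev≈0.062180; u=1/4·(-0.236414)+1/4·6.836867+0·0.062180≈1.650113; next y=3/10·1.236414+1/2·1.650113≈1.195981
n=6: y≈1.195981, sp=1, e=sp−y≈-0.195981; I≈6.640886, D=e−e_prev≈0.040433; u=1/4·(-0.195981)+1/4·6.640886+0·0.040433≈1.611226; next y=3/10·1.195981+1/2·1.611226≈1.164407
n=7: y≈1.164407, sp=1, e=sp−y≈-0.164407; I≈6.476479, D=e−e_prev≈0.031573; u=1/4·(-0.164407)+1/4·6.476479+0·0.031573≈1.578018; next y=3/10·1.164407+1/2·1.578018≈1.138331
n=8: y≈1.138331, sp=1, e=sp−y≈-0.138331; I≈6.338148, D=e−e_prev≈0.026076; u=1/4·(-0.138331)+1/4·6.338148+0·0.026076≈1.549954; next y=3/10·1.138331+1/2·1.549954≈1.116476
n=9: y≈1.116476, sp=1, e=sp−y≈-0.116476; I≈6.221671, D=e−e_prev≈0.021855; u=1/4·(-0.116476)+1/4·6.221671+0·0.021855≈1.526299; next y=3/10·1.116476+1/2·1.526299≈1.098092
n=10: y≈1.098092, sp=1, e=sp−y≈-0.098092; I≈6.123579, D=e−e_prev≈0.018384; u=1/4·(-0.098092)+1/4·6.123579+0·0.018384≈1.506372; next y=3/10·1.098092+1/2·1.506372≈1.082614
n=11: y≈1.082614, sp=1, e=sp−y≈-0.082614; I≈6.040965, D=e−e_prev≈0.015479; u=1/4·(-0.082614)+1/4·6.040965+0·0.015479≈1.489588; next y=3/10·1.082614+1/2·1.489588≈1.069578
n=12: y≈1.069578, sp=1, e=sp−y≈-0.069578; I≈5.971387, D=e−e_prev≈0.013035; u=1/4·(-0.069578)+1/4·5.971387+0·0.013035≈1.475452; next y=3/10·1.069578+1/2·1.475452≈1.058600
n=13: y≈1.058600, sp=1, e=sp−y≈-0.058600; I≈5.912788, D=e−e_prev≈0.010978; u=1/4·(-0.058600)+1/4·5.912788+0·0.010978≈1.463547; next y=3/10·1.058600+1/2·1.463547≈1.049353
n=14: y≈1.049353, sp=1, e=sp−y≈-0.049353; I≈5.863434, D=e−e_prev≈0.009246; u=1/4·(-0.049353)+1/4·5.863434+0·0.009246≈1.453520; next y=3/10·1.049353+1/2·1.453520≈1.041566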